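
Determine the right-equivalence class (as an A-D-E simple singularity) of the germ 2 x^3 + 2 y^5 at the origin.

E8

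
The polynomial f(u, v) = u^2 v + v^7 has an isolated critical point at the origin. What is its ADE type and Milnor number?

Type D_{8}, Milnor number mu = 8.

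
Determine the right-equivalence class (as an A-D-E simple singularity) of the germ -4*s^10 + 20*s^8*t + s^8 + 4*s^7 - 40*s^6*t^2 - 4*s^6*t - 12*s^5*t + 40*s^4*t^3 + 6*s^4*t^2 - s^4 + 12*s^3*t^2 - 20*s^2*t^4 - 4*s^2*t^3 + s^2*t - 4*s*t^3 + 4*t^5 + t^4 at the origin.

D_{5}

The Hessian of f at 0 has rank 0. Corank 2; j^3 = s^2*t has shape L^2 M (L != M), so D-series; mu = 5 gives D_5.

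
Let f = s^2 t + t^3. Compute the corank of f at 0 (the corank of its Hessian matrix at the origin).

2

The Hessian at 0 is [[0, 0], [0, 0]] of rank 0; hence corank 2.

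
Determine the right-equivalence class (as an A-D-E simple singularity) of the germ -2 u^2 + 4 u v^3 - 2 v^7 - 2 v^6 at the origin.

A_{6}

The Hessian of f at 0 has rank 1. Corank 1: A-series; mu = 6 gives A_6.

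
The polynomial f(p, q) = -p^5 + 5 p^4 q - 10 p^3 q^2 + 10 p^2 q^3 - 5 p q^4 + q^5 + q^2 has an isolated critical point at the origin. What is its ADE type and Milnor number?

Type A_{4}, Milnor number mu = 4.

The Hessian of f at 0 has rank 1. Corank 1: A-series; mu = 4 gives A_4.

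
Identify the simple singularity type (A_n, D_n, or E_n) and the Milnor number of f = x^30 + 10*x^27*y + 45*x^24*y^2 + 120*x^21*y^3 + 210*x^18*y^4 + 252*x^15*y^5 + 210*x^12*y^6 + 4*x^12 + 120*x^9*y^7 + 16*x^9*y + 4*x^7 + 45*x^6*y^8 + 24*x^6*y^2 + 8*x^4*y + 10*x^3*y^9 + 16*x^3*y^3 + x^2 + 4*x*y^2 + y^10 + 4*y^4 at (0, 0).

The Hessian of f at 0 is [[2, 0], [0, 0]] with rank 1, so corank 1. A Groebner basis of the Jacobian ideal J(f) in C{x,y} is {x^4 - x*y/2 - y^3, x^3*y + x/4 + y^2/2, -x^2/4 + y^4, x^2/2 + x*y^2}; counting standard monomials gives mu = 9. Corank 1: A-series; mu = 9 gives A_9.

Type A9, Milnor number mu = 9.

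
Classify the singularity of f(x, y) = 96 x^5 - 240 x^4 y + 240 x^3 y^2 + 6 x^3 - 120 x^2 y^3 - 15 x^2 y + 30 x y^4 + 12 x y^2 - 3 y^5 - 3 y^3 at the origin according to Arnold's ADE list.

The Hessian of f at 0 has rank 0. Corank 2; j^3 = 3*(x - y)^2*(2*x - y) has shape L^2 M (L != M), so D-series; mu = 6 gives D_6.

D6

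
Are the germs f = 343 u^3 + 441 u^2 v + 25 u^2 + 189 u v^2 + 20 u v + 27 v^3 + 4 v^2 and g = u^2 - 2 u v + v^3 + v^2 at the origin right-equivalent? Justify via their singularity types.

The Hessian of f at 0 has rank 1. Corank 1: A-series; mu = 2 gives A_2. The Hessian of g at 0 has rank 1. Corank 1: A-series; mu = 2 gives A_2. Both have type A_2, hence right-equivalent.

Yes.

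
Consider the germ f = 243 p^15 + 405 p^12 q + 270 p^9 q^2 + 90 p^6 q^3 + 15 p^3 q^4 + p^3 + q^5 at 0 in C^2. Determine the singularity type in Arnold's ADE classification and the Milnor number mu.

Type E8, Milnor number mu = 8.

The Hessian of f at 0 is [[0, 0], [0, 0]] with rank 0, so corank 2. A Groebner basis of the Jacobian ideal J(f) in C{p,q} is {q^4, p^2}; counting standard monomials gives mu = 8. Corank 2; j^3 = p^3 is a perfect cube, so E-series; the 5-jet and mu = 8 give E_8.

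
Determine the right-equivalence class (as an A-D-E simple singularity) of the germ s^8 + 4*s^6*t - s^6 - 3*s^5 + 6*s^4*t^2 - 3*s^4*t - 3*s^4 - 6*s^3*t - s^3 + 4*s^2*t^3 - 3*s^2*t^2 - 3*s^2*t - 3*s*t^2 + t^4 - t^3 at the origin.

The Hessian of f at 0 has rank 0. Corank 2; j^3 = -(s + t)^3 is a perfect cube, so E-series; the 4-jet and mu = 6 give E_6.

E_{6}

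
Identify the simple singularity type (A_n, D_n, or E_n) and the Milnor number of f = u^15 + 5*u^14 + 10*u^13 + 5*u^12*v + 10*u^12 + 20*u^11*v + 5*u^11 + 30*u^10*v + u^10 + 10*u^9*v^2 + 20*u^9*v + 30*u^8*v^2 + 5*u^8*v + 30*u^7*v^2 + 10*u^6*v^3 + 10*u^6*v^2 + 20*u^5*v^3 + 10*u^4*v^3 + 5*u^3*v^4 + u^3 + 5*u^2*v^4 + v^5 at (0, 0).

The Hessian of f at 0 is [[0, 0], [0, 0]] with rank 0, so corank 2. A Groebner basis of the Jacobian ideal J(f) in C{u,v} is {v^4, u^2}; counting standard monomials gives mu = 8. Corank 2; j^3 = u^3 is a perfect cube, so E-series; the 5-jet and mu = 8 give E_8.

Type E_8, Milnor number mu = 8.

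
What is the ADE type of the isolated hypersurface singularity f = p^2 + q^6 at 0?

The Hessian of f at 0 has rank 1. Corank 1: A-series; mu = 5 gives A_5.

A5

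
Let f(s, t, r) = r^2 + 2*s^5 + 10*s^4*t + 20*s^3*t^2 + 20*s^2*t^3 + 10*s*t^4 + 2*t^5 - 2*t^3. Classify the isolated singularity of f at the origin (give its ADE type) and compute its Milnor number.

Type E_8, Milnor number mu = 8.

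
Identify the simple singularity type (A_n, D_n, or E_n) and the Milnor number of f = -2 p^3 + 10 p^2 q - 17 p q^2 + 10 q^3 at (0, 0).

Type D_4, Milnor number mu = 4.

The Hessian of f at 0 is [[0, 0], [0, 0]] with rank 0, so corank 2. A Groebner basis of the Jacobian ideal J(f) in C{p,q} is {q^3, p^2 - 11*q^2/2, p*q - 5*q^2/2}; counting standard monomials gives mu = 4. Corank 2; j^3 = -(p - 2*q)*(2*p^2 - 6*p*q + 5*q^2) splits into three distinct lines over C (the quadratic factor has nonzero discriminant), so D_4.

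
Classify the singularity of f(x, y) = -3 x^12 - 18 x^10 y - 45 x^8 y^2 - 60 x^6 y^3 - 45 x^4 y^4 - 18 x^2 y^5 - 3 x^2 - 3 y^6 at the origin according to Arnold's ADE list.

A_5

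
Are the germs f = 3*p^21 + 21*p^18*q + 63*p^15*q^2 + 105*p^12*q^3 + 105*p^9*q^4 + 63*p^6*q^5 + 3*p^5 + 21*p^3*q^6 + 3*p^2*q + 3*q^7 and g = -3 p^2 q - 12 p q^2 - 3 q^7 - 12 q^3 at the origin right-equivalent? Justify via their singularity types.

The Hessian of f at 0 has rank 0. Corank 2; j^3 = 3*p^2*q has shape L^2 M (L != M), so D-series; mu = 8 gives D_8. The Hessian of g at 0 has rank 0. Corank 2; j^3 = -3*q*(p + 2*q)^2 has shape L^2 M (L != M), so D-series; mu = 8 gives D_8. Both have type D_8, hence right-equivalent.

Yes.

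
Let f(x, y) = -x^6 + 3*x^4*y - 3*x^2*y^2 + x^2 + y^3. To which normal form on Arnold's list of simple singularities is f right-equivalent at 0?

A_{2}

The Hessian of f at 0 is [[2, 0], [0, 0]] with rank 1, so corank 1. A Groebner basis of the Jacobian ideal J(f) in C{x,y} is {y^2, x}; counting standard monomials gives mu = 2. Corank 1: A-series; mu = 2 gives A_2.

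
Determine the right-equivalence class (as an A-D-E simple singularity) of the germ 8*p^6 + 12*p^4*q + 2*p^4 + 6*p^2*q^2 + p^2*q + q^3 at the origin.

D4

The Hessian of f at 0 has rank 0. Corank 2; j^3 = q*(p^2 + q^2) splits into three distinct lines over C (the quadratic factor has nonzero discriminant), so D_4.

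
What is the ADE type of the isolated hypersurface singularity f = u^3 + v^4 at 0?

E_{6}

The Hessian of f at 0 has rank 0. Corank 2; j^3 = u^3 is a perfect cube, so E-series; the 4-jet and mu = 6 give E_6.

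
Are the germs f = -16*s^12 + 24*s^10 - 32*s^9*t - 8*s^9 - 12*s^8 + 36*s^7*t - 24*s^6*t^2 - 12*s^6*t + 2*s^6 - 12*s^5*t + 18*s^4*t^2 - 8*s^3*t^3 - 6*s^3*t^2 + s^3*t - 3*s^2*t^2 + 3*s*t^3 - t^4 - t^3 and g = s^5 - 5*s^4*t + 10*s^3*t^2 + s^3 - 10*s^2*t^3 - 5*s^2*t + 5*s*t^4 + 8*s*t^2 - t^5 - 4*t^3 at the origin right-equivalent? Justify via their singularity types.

The Hessian of f at 0 has rank 0. Corank 2; j^3 = -t^3 is a perfect cube, so E-series; the 4-jet and mu = 7 give E_7. The Hessian of g at 0 has rank 0. Corank 2; j^3 = (s - 2*t)^2*(s - t) has shape L^2 M (L != M), so D-series; mu = 6 gives D_6. f is E_7 but g is D_6, hence not right-equivalent.

No.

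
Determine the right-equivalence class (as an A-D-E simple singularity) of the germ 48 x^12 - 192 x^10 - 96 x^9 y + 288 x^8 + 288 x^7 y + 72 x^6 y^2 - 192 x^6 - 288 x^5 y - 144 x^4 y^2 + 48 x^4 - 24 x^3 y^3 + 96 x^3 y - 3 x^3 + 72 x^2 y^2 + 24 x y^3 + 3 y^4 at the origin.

E6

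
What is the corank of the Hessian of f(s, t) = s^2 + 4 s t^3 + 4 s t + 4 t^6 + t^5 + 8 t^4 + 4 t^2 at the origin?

1

Hessian at 0 has rank 1.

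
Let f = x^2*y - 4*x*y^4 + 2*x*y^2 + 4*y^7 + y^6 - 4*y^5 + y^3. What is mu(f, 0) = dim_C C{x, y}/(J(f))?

7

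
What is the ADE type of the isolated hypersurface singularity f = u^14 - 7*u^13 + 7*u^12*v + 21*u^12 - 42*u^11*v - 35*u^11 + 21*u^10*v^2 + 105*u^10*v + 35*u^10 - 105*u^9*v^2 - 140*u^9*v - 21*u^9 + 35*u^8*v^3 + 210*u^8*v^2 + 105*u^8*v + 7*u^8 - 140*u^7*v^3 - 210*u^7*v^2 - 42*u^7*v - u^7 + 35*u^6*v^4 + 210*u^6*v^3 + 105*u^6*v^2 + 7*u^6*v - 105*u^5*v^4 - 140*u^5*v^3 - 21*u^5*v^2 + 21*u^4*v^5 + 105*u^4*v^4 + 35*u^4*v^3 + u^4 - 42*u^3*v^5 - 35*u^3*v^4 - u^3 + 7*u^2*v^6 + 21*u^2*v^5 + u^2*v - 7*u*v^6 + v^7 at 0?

D8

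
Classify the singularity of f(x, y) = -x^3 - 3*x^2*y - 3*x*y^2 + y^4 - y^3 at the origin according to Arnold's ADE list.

E_6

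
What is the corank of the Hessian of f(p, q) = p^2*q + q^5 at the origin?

Hessian at 0 has rank 0.

2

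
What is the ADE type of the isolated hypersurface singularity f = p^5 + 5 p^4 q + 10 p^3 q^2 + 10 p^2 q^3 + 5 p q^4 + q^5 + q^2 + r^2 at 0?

The Hessian of f at 0 is [[0, 0, 0], [0, 2, 0], [0, 0, 2]] with rank 2, so corank 1. A Groebner basis of the Jacobian ideal J(f) in C{p,q,r} is {p^4, q, r}; counting standard monomials gives mu = 4. Corank 1: A-series; mu = 4 gives A_4.

A_{4}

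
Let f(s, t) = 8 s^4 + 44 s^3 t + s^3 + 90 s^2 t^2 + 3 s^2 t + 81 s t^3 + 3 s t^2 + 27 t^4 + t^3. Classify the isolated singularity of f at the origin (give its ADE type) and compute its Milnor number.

The Hessian of f at 0 is [[0, 0], [0, 0]] with rank 0, so corank 2. A Groebner basis of the Jacobian ideal J(f) in C{s,t} is {3*s^2/4 + 3*s*t/2 + t^4 + t^3/4 + 3*t^2/4, s^3 + 15*s^2/4 + 15*s*t/2 + 9*t^3/4 + 15*t^2/4, s^2*t - 9*s^2/4 - 9*s*t/2 - 7*t^3/4 - 9*t^2/4, s^2 + s*t^2 + 2*s*t + 4*t^3/3 + t^2}; counting standard monomials gives mu = 7. Corank 2; j^3 = (s + t)^3 is a perfect cube, so E-series; the 4-jet and mu = 7 give E_7.

Type E7, Milnor number mu = 7.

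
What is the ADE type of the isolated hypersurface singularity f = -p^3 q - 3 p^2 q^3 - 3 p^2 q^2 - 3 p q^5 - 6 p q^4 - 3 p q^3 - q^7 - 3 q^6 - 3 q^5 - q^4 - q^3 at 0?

The Hessian of f at 0 is [[0, 0], [0, 0]] with rank 0, so corank 2. A Groebner basis of the Jacobian ideal J(f) in C{p,q} is {p^3 - 3*p*q^2 + 3*q^2, p^2*q + 2*p*q^2, q^3}; counting standard monomials gives mu = 7. Corank 2; j^3 = -q^3 is a perfect cube, so E-series; the 4-jet and mu = 7 give E_7.

E_7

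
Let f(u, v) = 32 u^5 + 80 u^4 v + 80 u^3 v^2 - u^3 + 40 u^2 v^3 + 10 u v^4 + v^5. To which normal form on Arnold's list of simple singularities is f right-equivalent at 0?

The Hessian of f at 0 has rank 0. Corank 2; j^3 = -u^3 is a perfect cube, so E-series; the 5-jet and mu = 8 give E_8.

E8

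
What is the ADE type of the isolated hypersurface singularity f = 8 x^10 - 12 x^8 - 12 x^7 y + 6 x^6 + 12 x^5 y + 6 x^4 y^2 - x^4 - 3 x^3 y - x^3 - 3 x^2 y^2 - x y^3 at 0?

E_7

The Hessian of f at 0 has rank 0. Corank 2; j^3 = -x^3 is a perfect cube, so E-series; the 4-jet and mu = 7 give E_7.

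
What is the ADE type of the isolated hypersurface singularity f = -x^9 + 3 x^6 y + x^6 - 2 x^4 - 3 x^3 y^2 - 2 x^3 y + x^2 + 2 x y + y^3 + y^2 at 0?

A2

The Hessian of f at 0 has rank 1. Corank 1: A-series; mu = 2 gives A_2.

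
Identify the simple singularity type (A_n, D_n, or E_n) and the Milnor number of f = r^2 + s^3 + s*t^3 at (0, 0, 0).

Type E7, Milnor number mu = 7.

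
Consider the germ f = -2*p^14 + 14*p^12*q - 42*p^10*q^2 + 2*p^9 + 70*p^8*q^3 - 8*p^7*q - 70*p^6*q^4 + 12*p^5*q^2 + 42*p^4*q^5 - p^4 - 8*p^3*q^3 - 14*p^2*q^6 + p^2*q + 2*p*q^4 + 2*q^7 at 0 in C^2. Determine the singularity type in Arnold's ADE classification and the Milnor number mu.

Type D_{8}, Milnor number mu = 8.

The Hessian of f at 0 is [[0, 0], [0, 0]] with rank 0, so corank 2. A Groebner basis of the Jacobian ideal J(f) in C{p,q} is {-p^2/6 + p*q^3, p*q + q^4, p^3, p^2*q}; counting standard monomials gives mu = 8. Corank 2; j^3 = p^2*q has shape L^2 M (L != M), so D-series; mu = 8 gives D_8.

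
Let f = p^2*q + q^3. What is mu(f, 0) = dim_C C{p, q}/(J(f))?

4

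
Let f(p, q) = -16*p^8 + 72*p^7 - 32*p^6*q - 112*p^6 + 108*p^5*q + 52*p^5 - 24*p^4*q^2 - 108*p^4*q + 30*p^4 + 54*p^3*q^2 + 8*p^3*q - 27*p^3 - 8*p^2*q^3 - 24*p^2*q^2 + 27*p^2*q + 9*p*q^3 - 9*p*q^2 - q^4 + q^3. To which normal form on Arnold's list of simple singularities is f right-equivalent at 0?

The Hessian of f at 0 has rank 0. Corank 2; j^3 = -(3*p - q)^3 is a perfect cube, so E-series; the 4-jet and mu = 7 give E_7.

E_{7}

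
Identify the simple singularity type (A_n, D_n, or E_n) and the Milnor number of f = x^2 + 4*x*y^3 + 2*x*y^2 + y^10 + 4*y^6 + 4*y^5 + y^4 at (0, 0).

The Hessian of f at 0 has rank 1. Corank 1: A-series; mu = 9 gives A_9.

Type A_9, Milnor number mu = 9.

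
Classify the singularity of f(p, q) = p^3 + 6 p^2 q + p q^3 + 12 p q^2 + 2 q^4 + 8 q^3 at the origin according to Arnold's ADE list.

E7

The Hessian of f at 0 is [[0, 0], [0, 0]] with rank 0, so corank 2. A Groebner basis of the Jacobian ideal J(f) in C{p,q} is {p^3 + 6*p^2*q + 48*p^2 + 192*p*q + 192*q^2, -6*p^2 + p*q^2 - 24*p*q - 24*q^2, 3*p^2 + 12*p*q + q^3 + 12*q^2}; counting standard monomials gives mu = 7. Corank 2; j^3 = (p + 2*q)^3 is a perfect cube, so E-series; the 4-jet and mu = 7 give E_7.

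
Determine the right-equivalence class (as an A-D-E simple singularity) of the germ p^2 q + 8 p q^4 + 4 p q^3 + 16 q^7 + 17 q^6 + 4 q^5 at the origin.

D7

The Hessian of f at 0 is [[0, 0], [0, 0]] with rank 0, so corank 2. A Groebner basis of the Jacobian ideal J(f) in C{p,q} is {p*q/4 + q^4 + q^3/2, p^3, p^2*q - 2*p^2/5 - 2*p*q/5 - 4*q^3/5, 2*p^2/5 + p*q^2 - p*q/10 - q^3/5}; counting standard monomials gives mu = 7. Corank 2; j^3 = p^2*q has shape L^2 M (L != M), so D-series; mu = 7 gives D_7.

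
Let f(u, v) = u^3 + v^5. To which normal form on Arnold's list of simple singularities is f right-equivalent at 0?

E_{8}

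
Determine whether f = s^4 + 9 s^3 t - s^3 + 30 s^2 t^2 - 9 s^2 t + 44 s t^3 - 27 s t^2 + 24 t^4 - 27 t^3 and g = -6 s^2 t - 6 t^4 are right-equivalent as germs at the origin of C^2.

The Hessian of f at 0 has rank 0. Corank 2; j^3 = -(s + 3*t)^3 is a perfect cube, so E-series; the 4-jet and mu = 7 give E_7. The Hessian of g at 0 has rank 0. Corank 2; j^3 = -6*s^2*t has shape L^2 M (L != M), so D-series; mu = 5 gives D_5. f is E_7 but g is D_5, hence not right-equivalent.

No.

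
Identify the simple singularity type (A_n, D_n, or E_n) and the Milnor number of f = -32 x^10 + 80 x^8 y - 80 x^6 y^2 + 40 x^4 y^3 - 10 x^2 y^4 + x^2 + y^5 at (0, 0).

Type A4, Milnor number mu = 4.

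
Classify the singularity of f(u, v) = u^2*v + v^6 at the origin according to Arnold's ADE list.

D_{7}

The Hessian of f at 0 has rank 0. Corank 2; j^3 = u^2*v has shape L^2 M (L != M), so D-series; mu = 7 gives D_7.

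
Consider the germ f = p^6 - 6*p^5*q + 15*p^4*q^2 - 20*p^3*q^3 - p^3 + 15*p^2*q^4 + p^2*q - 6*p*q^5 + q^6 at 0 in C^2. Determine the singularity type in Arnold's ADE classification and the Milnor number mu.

Type D_{7}, Milnor number mu = 7.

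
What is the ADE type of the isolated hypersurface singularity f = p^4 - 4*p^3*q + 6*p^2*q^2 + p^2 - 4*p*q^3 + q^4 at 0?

The Hessian of f at 0 has rank 1. Corank 1: A-series; mu = 3 gives A_3.

A_{3}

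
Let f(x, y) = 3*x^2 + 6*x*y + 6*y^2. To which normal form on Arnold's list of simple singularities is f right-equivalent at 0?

A_1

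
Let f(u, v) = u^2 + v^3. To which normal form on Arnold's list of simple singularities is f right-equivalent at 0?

A_2

The Hessian of f at 0 is [[2, 0], [0, 0]] with rank 1, so corank 1. A Groebner basis of the Jacobian ideal J(f) in C{u,v} is {v^2, u}; counting standard monomials gives mu = 2. Corank 1: A-series; mu = 2 gives A_2.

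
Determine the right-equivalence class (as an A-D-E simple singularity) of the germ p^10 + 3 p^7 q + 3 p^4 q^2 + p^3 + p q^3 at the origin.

The Hessian of f at 0 has rank 0. Corank 2; j^3 = p^3 is a perfect cube, so E-series; the 4-jet and mu = 7 give E_7.

E_7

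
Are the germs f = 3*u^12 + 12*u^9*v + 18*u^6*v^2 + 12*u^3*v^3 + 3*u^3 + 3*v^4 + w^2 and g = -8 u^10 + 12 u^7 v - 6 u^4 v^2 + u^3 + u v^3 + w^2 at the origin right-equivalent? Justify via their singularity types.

The Hessian of f at 0 is [[0, 0, 0], [0, 0, 0], [0, 0, 2]] with rank 1, so corank 2. A Groebner basis of the Jacobian ideal J(f) in C{u,v,w} is {v^3, u^2, w}; counting standard monomials gives mu = 6. Corank 2; j^3 = 3*u^3 is a perfect cube, so E-series; the 4-jet and mu = 6 give E_6. The Hessian of g at 0 is [[0, 0, 0], [0, 0, 0], [0, 0, 2]] with rank 1, so corank 2. A Groebner basis of the Jacobian ideal J(g) in C{u,v,w} is {u^3, u*v^2, 3*u^2 + v^3, w}; counting standard monomials gives mu = 7. Corank 2; j^3 = u^3 is a perfect cube, so E-series; the 4-jet and mu = 7 give E_7. f is E_6 but g is E_7, hence not right-equivalent.

No.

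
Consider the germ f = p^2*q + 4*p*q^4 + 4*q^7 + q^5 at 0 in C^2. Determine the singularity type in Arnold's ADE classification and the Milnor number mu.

The Hessian of f at 0 has rank 0. Corank 2; j^3 = p^2*q has shape L^2 M (L != M), so D-series; mu = 6 gives D_6.

Type D_6, Milnor number mu = 6.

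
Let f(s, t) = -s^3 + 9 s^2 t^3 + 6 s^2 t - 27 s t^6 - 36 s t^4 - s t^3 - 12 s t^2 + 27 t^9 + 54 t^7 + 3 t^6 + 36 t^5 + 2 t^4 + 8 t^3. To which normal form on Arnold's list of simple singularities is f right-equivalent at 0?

The Hessian of f at 0 has rank 0. Corank 2; j^3 = -(s - 2*t)^3 is a perfect cube, so E-series; the 4-jet and mu = 7 give E_7.

E_7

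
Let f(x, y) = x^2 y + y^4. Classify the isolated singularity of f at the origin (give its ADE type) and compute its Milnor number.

Type D5, Milnor number mu = 5.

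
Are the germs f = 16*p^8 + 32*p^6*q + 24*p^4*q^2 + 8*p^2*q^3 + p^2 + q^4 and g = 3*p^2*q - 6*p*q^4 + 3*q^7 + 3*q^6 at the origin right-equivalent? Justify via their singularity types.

No.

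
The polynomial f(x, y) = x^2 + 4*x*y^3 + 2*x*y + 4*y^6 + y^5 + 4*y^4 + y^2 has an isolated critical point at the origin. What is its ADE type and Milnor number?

The Hessian of f at 0 has rank 1. Corank 1: A-series; mu = 4 gives A_4.

Type A_4, Milnor number mu = 4.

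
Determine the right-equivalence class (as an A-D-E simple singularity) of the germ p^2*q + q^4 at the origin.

D5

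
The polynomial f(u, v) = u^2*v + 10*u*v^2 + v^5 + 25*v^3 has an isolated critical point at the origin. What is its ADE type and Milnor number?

Type D_6, Milnor number mu = 6.

The Hessian of f at 0 is [[0, 0], [0, 0]] with rank 0, so corank 2. A Groebner basis of the Jacobian ideal J(f) in C{u,v} is {u^2/5 + v^4 - 5*v^2, u^3 + 125*v^3, u*v + 5*v^2}; counting standard monomials gives mu = 6. Corank 2; j^3 = v*(u + 5*v)^2 has shape L^2 M (L != M), so D-series; mu = 6 gives D_6.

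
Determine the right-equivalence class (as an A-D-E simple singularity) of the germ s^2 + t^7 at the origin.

The Hessian of f at 0 has rank 1. Corank 1: A-series; mu = 6 gives A_6.

A6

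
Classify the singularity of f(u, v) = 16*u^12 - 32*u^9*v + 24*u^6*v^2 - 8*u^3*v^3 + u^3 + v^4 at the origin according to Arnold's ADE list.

E_{6}

The Hessian of f at 0 has rank 0. Corank 2; j^3 = u^3 is a perfect cube, so E-series; the 4-jet and mu = 6 give E_6.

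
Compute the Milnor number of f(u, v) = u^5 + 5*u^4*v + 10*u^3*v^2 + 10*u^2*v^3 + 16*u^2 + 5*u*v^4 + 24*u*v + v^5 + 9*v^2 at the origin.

The Hessian of f at 0 is [[32, 24], [24, 18]] with rank 1, so corank 1. A Groebner basis of the Jacobian ideal J(f) in C{u,v} is {v^4, u + 3*v/4}; counting standard monomials gives mu = 4. Corank 1: A-series; mu = 4 gives A_4.

4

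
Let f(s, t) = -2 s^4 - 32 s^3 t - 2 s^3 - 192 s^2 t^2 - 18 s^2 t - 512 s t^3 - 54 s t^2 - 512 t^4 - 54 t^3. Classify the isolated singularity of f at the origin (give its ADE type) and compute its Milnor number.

The Hessian of f at 0 has rank 0. Corank 2; j^3 = -2*(s + 3*t)^3 is a perfect cube, so E-series; the 4-jet and mu = 6 give E_6.

Type E_{6}, Milnor number mu = 6.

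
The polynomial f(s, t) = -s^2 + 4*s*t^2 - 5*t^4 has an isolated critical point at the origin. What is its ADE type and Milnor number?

The Hessian of f at 0 is [[-2, 0], [0, 0]] with rank 1, so corank 1. A Groebner basis of the Jacobian ideal J(f) in C{s,t} is {s^2, s*t, -s/2 + t^2}; counting standard monomials gives mu = 3. Corank 1: A-series; mu = 3 gives A_3.

Type A_3, Milnor number mu = 3.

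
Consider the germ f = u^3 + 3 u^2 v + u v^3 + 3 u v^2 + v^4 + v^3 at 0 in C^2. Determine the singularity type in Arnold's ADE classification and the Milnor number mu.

Type E_{7}, Milnor number mu = 7.

The Hessian of f at 0 has rank 0. Corank 2; j^3 = (u + v)^3 is a perfect cube, so E-series; the 4-jet and mu = 7 give E_7.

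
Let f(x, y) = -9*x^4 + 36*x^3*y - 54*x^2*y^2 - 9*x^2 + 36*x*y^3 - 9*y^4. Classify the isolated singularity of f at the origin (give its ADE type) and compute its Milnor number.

The Hessian of f at 0 has rank 1. Corank 1: A-series; mu = 3 gives A_3.

Type A3, Milnor number mu = 3.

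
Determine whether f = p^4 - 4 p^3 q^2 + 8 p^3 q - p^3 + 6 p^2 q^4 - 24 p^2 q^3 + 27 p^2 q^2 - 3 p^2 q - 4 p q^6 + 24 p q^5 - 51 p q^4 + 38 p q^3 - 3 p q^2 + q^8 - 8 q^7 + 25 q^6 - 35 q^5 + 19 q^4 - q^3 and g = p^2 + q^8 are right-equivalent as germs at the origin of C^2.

No.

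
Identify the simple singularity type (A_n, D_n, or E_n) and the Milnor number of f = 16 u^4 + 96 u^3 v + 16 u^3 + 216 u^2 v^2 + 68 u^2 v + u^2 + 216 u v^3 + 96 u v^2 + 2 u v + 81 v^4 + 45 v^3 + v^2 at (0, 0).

The Hessian of f at 0 has rank 1. Corank 1: A-series; mu = 2 gives A_2.

Type A_{2}, Milnor number mu = 2.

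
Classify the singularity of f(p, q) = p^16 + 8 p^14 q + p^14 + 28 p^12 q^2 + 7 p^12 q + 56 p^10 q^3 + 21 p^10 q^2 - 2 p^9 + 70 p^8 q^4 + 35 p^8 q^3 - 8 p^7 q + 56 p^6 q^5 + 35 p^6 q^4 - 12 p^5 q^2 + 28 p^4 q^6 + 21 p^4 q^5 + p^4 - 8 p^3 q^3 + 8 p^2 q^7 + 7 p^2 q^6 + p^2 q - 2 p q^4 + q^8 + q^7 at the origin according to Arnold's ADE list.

D_{9}

The Hessian of f at 0 is [[0, 0], [0, 0]] with rank 0, so corank 2. A Groebner basis of the Jacobian ideal J(f) in C{p,q} is {p^2*q^2, -8*p^2*q - p^2 + p*q^3, -p*q + q^4, p^3}; counting standard monomials gives mu = 9. Corank 2; j^3 = p^2*q has shape L^2 M (L != M), so D-series; mu = 9 gives D_9.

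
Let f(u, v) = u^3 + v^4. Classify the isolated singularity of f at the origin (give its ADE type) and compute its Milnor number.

Type E6, Milnor number mu = 6.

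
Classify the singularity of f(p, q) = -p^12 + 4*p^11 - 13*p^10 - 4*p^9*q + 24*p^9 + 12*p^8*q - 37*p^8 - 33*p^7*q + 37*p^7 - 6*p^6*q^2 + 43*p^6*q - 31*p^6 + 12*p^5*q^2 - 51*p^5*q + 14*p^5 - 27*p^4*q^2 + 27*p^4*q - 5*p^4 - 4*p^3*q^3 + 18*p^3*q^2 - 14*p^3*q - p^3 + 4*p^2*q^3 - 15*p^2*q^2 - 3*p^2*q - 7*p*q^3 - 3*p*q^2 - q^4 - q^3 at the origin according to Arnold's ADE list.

E_{7}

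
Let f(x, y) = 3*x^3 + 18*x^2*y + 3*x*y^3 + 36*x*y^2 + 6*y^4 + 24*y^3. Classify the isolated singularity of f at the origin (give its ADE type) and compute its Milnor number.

The Hessian of f at 0 is [[0, 0], [0, 0]] with rank 0, so corank 2. A Groebner basis of the Jacobian ideal J(f) in C{x,y} is {x^3 + 6*x^2*y + 48*x^2 + 192*x*y + 192*y^2, -6*x^2 + x*y^2 - 24*x*y - 24*y^2, 3*x^2 + 12*x*y + y^3 + 12*y^2}; counting standard monomials gives mu = 7. Corank 2; j^3 = 3*(x + 2*y)^3 is a perfect cube, so E-series; the 4-jet and mu = 7 give E_7.

Type E_{7}, Milnor number mu = 7.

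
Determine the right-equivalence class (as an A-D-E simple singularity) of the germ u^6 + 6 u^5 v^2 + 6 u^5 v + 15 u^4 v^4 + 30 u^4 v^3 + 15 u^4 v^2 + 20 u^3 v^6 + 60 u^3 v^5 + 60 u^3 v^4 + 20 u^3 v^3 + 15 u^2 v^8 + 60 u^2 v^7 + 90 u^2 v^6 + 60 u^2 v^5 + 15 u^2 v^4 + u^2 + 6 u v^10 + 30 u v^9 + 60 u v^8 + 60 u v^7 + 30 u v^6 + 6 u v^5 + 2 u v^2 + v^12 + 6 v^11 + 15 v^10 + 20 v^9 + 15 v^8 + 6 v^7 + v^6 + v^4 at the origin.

A_{5}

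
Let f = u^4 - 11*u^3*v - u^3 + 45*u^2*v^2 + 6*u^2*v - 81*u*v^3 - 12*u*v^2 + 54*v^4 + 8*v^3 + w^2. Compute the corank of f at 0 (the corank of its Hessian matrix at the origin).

2

Hessian at 0 has rank 1.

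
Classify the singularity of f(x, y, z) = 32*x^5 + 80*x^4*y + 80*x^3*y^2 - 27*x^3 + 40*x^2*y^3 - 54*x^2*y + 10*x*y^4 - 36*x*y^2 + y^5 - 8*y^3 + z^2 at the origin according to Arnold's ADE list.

E_8

The Hessian of f at 0 has rank 1. Corank 2; j^3 = -(3*x + 2*y)^3 is a perfect cube, so E-series; the 5-jet and mu = 8 give E_8.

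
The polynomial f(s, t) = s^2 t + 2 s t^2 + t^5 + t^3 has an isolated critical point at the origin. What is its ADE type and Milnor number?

Type D6, Milnor number mu = 6.

The Hessian of f at 0 has rank 0. Corank 2; j^3 = t*(s + t)^2 has shape L^2 M (L != M), so D-series; mu = 6 gives D_6.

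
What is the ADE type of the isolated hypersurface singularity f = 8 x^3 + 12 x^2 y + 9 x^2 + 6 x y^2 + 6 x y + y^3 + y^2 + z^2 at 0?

A2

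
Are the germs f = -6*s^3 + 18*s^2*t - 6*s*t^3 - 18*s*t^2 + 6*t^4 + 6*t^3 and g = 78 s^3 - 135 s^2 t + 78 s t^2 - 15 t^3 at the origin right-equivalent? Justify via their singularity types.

No.

The Hessian of f at 0 has rank 0. Corank 2; j^3 = -6*(s - t)^3 is a perfect cube, so E-series; the 4-jet and mu = 7 give E_7. The Hessian of g at 0 has rank 0. Corank 2; j^3 = 3*(2*s - t)*(13*s^2 - 16*s*t + 5*t^2) splits into three distinct lines over C (the quadratic factor has nonzero discriminant), so D_4. f is E_7 but g is D_4, hence not right-equivalent.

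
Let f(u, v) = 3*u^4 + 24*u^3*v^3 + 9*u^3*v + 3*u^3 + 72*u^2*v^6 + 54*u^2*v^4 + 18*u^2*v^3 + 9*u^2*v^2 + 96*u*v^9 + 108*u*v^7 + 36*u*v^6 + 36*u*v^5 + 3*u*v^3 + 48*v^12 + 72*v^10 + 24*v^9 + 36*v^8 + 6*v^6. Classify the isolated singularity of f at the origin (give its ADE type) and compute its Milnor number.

Type E_{7}, Milnor number mu = 7.

The Hessian of f at 0 has rank 0. Corank 2; j^3 = 3*u^3 is a perfect cube, so E-series; the 4-jet and mu = 7 give E_7.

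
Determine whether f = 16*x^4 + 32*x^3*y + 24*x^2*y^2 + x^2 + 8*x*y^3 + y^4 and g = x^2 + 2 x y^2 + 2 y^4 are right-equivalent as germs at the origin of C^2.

Yes.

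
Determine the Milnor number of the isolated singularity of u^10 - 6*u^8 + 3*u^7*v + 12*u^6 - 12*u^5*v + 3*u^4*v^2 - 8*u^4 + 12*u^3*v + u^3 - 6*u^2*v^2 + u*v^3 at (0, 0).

7

The Hessian of f at 0 has rank 0. Corank 2; j^3 = u^3 is a perfect cube, so E-series; the 4-jet and mu = 7 give E_7.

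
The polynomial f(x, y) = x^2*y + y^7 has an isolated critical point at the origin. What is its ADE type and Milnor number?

Type D8, Milnor number mu = 8.

The Hessian of f at 0 has rank 0. Corank 2; j^3 = x^2*y has shape L^2 M (L != M), so D-series; mu = 8 gives D_8.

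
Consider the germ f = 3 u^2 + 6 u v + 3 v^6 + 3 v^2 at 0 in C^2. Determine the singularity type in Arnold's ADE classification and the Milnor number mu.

Type A_5, Milnor number mu = 5.

The Hessian of f at 0 has rank 1. Corank 1: A-series; mu = 5 gives A_5.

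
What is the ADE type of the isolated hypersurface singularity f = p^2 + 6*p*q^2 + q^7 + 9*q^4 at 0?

A6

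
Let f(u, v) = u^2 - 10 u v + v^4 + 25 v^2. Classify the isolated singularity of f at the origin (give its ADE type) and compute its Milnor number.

Type A_{3}, Milnor number mu = 3.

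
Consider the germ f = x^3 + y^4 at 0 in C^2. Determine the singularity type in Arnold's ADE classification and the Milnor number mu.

The Hessian of f at 0 has rank 0. Corank 2; j^3 = x^3 is a perfect cube, so E-series; the 4-jet and mu = 6 give E_6.

Type E_6, Milnor number mu = 6.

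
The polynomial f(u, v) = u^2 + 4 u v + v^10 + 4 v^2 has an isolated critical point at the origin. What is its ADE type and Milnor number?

The Hessian of f at 0 is [[2, 4], [4, 8]] with rank 1, so corank 1. A Groebner basis of the Jacobian ideal J(f) in C{u,v} is {v^9, u + 2*v}; counting standard monomials gives mu = 9. Corank 1: A-series; mu = 9 gives A_9.

Type A_9, Milnor number mu = 9.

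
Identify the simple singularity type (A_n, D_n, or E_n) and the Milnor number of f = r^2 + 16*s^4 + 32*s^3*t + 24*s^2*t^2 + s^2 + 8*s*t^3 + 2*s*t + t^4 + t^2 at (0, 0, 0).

Type A3, Milnor number mu = 3.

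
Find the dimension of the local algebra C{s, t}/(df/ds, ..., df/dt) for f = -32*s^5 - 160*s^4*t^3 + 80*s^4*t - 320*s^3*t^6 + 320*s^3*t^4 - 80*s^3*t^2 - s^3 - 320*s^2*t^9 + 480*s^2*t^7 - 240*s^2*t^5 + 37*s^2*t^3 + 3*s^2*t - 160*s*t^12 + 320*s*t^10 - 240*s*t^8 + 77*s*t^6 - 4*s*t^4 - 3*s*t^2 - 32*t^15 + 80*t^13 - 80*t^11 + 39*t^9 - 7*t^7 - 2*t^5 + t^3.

The Hessian of f at 0 has rank 0. Corank 2; j^3 = -(s - t)^3 is a perfect cube, so E-series; the 5-jet and mu = 8 give E_8.

8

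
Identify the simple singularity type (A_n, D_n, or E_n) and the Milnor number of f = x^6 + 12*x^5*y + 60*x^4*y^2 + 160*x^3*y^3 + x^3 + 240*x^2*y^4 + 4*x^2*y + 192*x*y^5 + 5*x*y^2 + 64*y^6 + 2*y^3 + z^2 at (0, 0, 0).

Type D_7, Milnor number mu = 7.

The Hessian of f at 0 is [[0, 0, 0], [0, 0, 0], [0, 0, 2]] with rank 1, so corank 2. A Groebner basis of the Jacobian ideal J(f) in C{x,y,z} is {-x*y/6 + y^5 - y^2/6, x*y^2 + y^3, x^2 + 3*x*y + 2*y^2, z}; counting standard monomials gives mu = 7. Corank 2; j^3 = (x + y)^2*(x + 2*y) has shape L^2 M (L != M), so D-series; mu = 7 gives D_7.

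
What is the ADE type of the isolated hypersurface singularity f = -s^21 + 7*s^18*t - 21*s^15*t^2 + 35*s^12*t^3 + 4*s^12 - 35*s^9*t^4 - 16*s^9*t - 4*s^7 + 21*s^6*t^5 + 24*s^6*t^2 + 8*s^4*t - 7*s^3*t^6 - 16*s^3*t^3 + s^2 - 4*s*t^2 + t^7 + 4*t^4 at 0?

A_{6}

The Hessian of f at 0 is [[2, 0], [0, 0]] with rank 1, so corank 1. A Groebner basis of the Jacobian ideal J(f) in C{s,t} is {s^3, -s/2 + t^2}; counting standard monomials gives mu = 6. Corank 1: A-series; mu = 6 gives A_6.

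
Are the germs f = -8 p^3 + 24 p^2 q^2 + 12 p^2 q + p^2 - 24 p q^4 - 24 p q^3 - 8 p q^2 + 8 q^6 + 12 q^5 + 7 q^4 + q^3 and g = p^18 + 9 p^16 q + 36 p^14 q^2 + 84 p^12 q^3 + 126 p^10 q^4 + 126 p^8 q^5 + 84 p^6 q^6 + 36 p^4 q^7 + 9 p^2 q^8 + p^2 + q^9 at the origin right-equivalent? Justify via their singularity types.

No.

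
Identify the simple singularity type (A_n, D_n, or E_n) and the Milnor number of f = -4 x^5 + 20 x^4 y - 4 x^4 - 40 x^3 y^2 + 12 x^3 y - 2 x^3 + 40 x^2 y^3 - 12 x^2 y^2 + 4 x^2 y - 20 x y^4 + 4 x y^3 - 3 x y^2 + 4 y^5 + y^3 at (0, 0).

The Hessian of f at 0 is [[0, 0], [0, 0]] with rank 0, so corank 2. A Groebner basis of the Jacobian ideal J(f) in C{x,y} is {y^3, x^2 - 3*y^2/2, x*y - 3*y^2/2}; counting standard monomials gives mu = 4. Corank 2; j^3 = -(x - y)*(2*x^2 - 2*x*y + y^2) splits into three distinct lines over C (the quadratic factor has nonzero discriminant), so D_4.

Type D4, Milnor number mu = 4.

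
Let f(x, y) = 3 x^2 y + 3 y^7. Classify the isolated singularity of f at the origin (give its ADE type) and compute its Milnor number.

The Hessian of f at 0 has rank 0. Corank 2; j^3 = 3*x^2*y has shape L^2 M (L != M), so D-series; mu = 8 gives D_8.

Type D_{8}, Milnor number mu = 8.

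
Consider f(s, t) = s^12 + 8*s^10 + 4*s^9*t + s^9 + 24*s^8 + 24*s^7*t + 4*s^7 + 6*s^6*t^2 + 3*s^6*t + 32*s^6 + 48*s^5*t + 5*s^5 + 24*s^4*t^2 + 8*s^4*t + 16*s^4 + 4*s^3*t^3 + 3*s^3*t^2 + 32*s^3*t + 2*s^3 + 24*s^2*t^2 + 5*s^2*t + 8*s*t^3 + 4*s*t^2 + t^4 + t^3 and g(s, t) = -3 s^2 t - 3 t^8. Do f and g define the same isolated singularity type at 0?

No.

The Hessian of f at 0 has rank 0. Corank 2; j^3 = (s + t)^2*(2*s + t) has shape L^2 M (L != M), so D-series; mu = 5 gives D_5. The Hessian of g at 0 has rank 0. Corank 2; j^3 = -3*s^2*t has shape L^2 M (L != M), so D-series; mu = 9 gives D_9. f is D_5 but g is D_9, hence not right-equivalent.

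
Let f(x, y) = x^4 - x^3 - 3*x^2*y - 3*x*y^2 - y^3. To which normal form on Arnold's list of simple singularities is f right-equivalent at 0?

The Hessian of f at 0 has rank 0. Corank 2; j^3 = -(x + y)^3 is a perfect cube, so E-series; the 4-jet and mu = 6 give E_6.

E_{6}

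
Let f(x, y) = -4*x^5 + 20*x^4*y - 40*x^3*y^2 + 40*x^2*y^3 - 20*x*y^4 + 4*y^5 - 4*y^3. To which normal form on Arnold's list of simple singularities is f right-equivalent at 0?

E_{8}

The Hessian of f at 0 is [[0, 0], [0, 0]] with rank 0, so corank 2. A Groebner basis of the Jacobian ideal J(f) in C{x,y} is {x^4 - 4*x^3*y, y^2}; counting standard monomials gives mu = 8. Corank 2; j^3 = -4*y^3 is a perfect cube, so E-series; the 5-jet and mu = 8 give E_8.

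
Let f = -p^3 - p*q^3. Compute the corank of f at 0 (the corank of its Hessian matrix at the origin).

2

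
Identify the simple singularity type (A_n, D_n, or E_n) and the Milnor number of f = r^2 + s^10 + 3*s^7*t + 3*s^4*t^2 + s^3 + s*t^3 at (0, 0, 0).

The Hessian of f at 0 is [[0, 0, 0], [0, 0, 0], [0, 0, 2]] with rank 1, so corank 2. A Groebner basis of the Jacobian ideal J(f) in C{s,t,r} is {s^3, s*t^2, 3*s^2 + t^3, r}; counting standard monomials gives mu = 7. Corank 2; j^3 = s^3 is a perfect cube, so E-series; the 4-jet and mu = 7 give E_7.

Type E7, Milnor number mu = 7.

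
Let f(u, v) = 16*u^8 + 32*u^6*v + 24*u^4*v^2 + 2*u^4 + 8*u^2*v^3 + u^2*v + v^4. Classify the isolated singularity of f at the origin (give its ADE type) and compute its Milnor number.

Type D_{5}, Milnor number mu = 5.

The Hessian of f at 0 is [[0, 0], [0, 0]] with rank 0, so corank 2. A Groebner basis of the Jacobian ideal J(f) in C{u,v} is {u^3, u^2/4 + v^3, u*v}; counting standard monomials gives mu = 5. Corank 2; j^3 = u^2*v has shape L^2 M (L != M), so D-series; mu = 5 gives D_5.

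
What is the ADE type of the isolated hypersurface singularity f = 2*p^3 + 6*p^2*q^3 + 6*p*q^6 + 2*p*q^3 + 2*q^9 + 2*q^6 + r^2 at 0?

E7

The Hessian of f at 0 has rank 1. Corank 2; j^3 = 2*p^3 is a perfect cube, so E-series; the 4-jet and mu = 7 give E_7.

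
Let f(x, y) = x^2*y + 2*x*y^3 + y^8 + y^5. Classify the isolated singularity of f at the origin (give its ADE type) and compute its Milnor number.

The Hessian of f at 0 has rank 0. Corank 2; j^3 = x^2*y has shape L^2 M (L != M), so D-series; mu = 9 gives D_9.

Type D9, Milnor number mu = 9.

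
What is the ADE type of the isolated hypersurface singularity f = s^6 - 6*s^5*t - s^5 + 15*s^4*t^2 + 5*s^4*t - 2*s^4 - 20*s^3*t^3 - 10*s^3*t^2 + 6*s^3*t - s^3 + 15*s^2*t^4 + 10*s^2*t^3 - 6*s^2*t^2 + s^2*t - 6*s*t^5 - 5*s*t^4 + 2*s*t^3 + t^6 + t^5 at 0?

D_7

The Hessian of f at 0 has rank 0. Corank 2; j^3 = -s^2*(s - t) has shape L^2 M (L != M), so D-series; mu = 7 gives D_7.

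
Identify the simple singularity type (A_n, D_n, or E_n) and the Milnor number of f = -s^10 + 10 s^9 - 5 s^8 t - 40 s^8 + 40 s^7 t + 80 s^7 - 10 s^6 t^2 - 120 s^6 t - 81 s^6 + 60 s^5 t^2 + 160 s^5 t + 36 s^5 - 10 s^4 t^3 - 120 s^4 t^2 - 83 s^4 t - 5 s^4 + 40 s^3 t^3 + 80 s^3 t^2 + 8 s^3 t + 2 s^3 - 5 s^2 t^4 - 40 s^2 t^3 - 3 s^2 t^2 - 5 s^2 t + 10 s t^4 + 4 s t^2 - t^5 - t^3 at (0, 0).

Type D_{6}, Milnor number mu = 6.

The Hessian of f at 0 is [[0, 0], [0, 0]] with rank 0, so corank 2. A Groebner basis of the Jacobian ideal J(f) in C{s,t} is {s^3 - 9*s^2/4 + 7*s*t/2 - 5*t^2/4, s^2*t - 5*s^2/2 + 4*s*t - 3*t^2/2, -11*s^2/4 + s*t^2 + 9*s*t/2 - 7*t^2/4, -3*s^2 + 5*s*t + t^3 - 2*t^2}; counting standard monomials gives mu = 6. Corank 2; j^3 = (s - t)^2*(2*s - t) has shape L^2 M (L != M), so D-series; mu = 6 gives D_6.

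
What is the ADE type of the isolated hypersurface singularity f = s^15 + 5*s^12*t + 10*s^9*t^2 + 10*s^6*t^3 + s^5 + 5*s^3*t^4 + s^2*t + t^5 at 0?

D6

The Hessian of f at 0 has rank 0. Corank 2; j^3 = s^2*t has shape L^2 M (L != M), so D-series; mu = 6 gives D_6.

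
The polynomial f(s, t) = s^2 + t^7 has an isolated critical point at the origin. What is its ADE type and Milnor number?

Type A_6, Milnor number mu = 6.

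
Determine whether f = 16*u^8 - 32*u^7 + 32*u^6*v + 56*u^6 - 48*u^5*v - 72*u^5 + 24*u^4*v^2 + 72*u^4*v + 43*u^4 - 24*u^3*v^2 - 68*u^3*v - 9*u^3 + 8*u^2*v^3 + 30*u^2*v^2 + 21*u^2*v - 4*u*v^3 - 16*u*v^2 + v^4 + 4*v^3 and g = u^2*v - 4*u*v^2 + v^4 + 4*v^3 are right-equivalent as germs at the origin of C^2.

Yes.

The Hessian of f at 0 has rank 0. Corank 2; j^3 = -(u - v)*(3*u - 2*v)^2 has shape L^2 M (L != M), so D-series; mu = 5 gives D_5. The Hessian of g at 0 has rank 0. Corank 2; j^3 = v*(u - 2*v)^2 has shape L^2 M (L != M), so D-series; mu = 5 gives D_5. Both have type D_5, hence right-equivalent.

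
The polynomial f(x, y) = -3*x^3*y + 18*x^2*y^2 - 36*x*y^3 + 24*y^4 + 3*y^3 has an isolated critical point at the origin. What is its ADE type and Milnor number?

The Hessian of f at 0 is [[0, 0], [0, 0]] with rank 0, so corank 2. A Groebner basis of the Jacobian ideal J(f) in C{x,y} is {x^3 - 12*x*y^2 - 3*y^2, x^2*y - 4*x*y^2, y^3}; counting standard monomials gives mu = 7. Corank 2; j^3 = 3*y^3 is a perfect cube, so E-series; the 4-jet and mu = 7 give E_7.

Type E_7, Milnor number mu = 7.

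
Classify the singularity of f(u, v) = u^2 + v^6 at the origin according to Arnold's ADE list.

A5

The Hessian of f at 0 is [[2, 0], [0, 0]] with rank 1, so corank 1. A Groebner basis of the Jacobian ideal J(f) in C{u,v} is {v^5, u}; counting standard monomials gives mu = 5. Corank 1: A-series; mu = 5 gives A_5.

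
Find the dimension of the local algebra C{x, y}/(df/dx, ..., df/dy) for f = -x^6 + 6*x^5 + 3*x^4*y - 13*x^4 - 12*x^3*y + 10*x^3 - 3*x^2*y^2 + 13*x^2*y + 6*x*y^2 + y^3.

4

The Hessian of f at 0 has rank 0. Corank 2; j^3 = (2*x + y)*(5*x^2 + 4*x*y + y^2) splits into three distinct lines over C (the quadratic factor has nonzero discriminant), so D_4.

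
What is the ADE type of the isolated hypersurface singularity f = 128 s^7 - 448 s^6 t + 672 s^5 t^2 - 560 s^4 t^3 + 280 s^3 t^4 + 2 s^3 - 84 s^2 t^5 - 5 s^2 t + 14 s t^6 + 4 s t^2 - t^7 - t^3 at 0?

D_8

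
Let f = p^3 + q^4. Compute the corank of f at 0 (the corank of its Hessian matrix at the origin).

2

Hessian at 0 has rank 0.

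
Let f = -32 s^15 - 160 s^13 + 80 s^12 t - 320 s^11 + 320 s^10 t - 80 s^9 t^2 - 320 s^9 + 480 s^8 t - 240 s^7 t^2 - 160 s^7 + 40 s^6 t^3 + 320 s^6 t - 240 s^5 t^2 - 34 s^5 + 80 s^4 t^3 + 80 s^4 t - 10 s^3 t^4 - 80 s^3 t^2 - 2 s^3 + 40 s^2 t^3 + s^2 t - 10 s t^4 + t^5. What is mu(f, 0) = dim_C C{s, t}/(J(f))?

6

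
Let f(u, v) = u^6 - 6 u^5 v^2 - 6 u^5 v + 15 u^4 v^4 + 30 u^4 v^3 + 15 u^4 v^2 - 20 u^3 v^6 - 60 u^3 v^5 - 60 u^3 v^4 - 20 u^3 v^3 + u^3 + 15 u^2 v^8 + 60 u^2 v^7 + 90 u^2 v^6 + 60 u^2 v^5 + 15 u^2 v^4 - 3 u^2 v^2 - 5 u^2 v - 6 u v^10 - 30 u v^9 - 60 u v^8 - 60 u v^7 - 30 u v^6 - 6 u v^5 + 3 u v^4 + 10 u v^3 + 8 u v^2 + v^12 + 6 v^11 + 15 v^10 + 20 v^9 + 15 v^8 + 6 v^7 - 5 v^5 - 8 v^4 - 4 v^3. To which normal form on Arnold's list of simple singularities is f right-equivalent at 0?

The Hessian of f at 0 has rank 0. Corank 2; j^3 = (u - 2*v)^2*(u - v) has shape L^2 M (L != M), so D-series; mu = 7 gives D_7.

D_{7}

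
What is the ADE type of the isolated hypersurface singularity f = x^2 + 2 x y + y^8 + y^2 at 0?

A7

The Hessian of f at 0 has rank 1. Corank 1: A-series; mu = 7 gives A_7.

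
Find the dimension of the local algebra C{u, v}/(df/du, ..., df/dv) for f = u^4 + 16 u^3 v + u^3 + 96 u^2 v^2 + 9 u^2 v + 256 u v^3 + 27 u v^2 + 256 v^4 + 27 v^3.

The Hessian of f at 0 is [[0, 0], [0, 0]] with rank 0, so corank 2. A Groebner basis of the Jacobian ideal J(f) in C{u,v} is {v^4, u*v^2 + 10*v^3/3, u^2 + 6*u*v + 9*v^2}; counting standard monomials gives mu = 6. Corank 2; j^3 = (u + 3*v)^3 is a perfect cube, so E-series; the 4-jet and mu = 6 give E_6.

6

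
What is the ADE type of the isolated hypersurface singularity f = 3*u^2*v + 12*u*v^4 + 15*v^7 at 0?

D_8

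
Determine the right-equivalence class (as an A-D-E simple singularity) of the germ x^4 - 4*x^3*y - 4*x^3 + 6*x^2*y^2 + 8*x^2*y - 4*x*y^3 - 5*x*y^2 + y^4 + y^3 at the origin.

D_{5}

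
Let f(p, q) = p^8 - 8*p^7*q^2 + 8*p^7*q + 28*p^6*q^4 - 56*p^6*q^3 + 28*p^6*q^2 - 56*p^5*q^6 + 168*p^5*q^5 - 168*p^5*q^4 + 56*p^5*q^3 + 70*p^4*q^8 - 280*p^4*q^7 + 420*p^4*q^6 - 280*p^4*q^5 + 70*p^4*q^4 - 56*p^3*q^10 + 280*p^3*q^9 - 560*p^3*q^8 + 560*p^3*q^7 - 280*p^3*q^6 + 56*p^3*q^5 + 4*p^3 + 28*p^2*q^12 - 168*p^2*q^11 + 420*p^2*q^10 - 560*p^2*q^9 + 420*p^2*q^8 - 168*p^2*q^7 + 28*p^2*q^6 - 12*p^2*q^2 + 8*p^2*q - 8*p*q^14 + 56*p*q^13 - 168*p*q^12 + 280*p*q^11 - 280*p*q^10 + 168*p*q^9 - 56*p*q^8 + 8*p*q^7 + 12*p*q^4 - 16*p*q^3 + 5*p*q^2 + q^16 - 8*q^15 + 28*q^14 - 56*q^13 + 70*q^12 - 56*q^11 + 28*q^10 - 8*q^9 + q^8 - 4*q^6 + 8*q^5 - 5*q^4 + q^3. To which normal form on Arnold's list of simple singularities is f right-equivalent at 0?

D_{9}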